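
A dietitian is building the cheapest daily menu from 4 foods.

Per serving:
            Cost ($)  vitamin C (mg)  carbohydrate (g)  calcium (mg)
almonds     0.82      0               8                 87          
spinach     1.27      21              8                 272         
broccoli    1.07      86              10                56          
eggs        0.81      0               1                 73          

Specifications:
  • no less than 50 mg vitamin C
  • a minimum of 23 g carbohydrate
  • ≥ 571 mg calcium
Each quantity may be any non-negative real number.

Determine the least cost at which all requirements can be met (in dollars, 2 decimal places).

Let x1 = servings of almonds, x2 = servings of spinach, x3 = servings of broccoli, x4 = servings of eggs.
min 0.82x1 + 1.27x2 + 1.07x3 + 0.81x4 s.t.:
  21x2 + 86x3 ≥ 50   (vitamin C)
  8x1 + 8x2 + 10x3 + 1x4 ≥ 23   (carbohydrate)
  87x1 + 272x2 + 56x3 + 73x4 ≥ 571   (calcium)
  x1, x2, x3, x4 ≥ 0.
The cheapest feasible vertex uses only almonds, spinach, broccoli; eggs is not used. The vitamin C, carbohydrate, calcium requirements are met with equality.
Optimal quantities: almonds = 0.914 servings, spinach = 1.777 servings, broccoli = 0.1476 servings.
Hence cost = 0.82·0.914 + 1.27·1.777 + 1.07·0.1476 = $3.1642.

$3.16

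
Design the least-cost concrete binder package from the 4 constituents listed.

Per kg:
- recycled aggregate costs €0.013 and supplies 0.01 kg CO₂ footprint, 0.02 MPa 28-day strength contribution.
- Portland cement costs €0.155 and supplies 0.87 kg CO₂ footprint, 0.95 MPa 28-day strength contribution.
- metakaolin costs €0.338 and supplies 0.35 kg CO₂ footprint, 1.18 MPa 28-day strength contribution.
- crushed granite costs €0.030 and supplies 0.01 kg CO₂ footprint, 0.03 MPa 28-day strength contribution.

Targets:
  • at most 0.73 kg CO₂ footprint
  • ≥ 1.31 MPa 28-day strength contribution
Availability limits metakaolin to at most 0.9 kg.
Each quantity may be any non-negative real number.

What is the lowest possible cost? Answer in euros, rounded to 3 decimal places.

€0.307

This is a linear program. Let x1 = kg of recycled aggregate, x2 = kg of Portland cement, x3 = kg of metakaolin, x4 = kg of crushed granite.
min 0.013x1 + 0.155x2 + 0.338x3 + 0.03x4 s.t.:
  0.01x1 + 0.87x2 + 0.35x3 + 0.01x4 ≤ 0.73   (CO₂ footprint)
  0.02x1 + 0.95x2 + 1.18x3 + 0.03x4 ≥ 1.31   (28-day strength contribution)
  x3 ≤ 0.9
  x1, x2, x3, x4 ≥ 0.
The optimal basis is {Portland cement, metakaolin}; recycled aggregate, crushed granite drop out. Binding constraints: CO₂ footprint and 28-day strength contribution.
That vertex is x2 = 0.5805, x3 = 0.6428.
Total cost: 0.155·0.5805 + 0.338·0.6428 = 0.30724.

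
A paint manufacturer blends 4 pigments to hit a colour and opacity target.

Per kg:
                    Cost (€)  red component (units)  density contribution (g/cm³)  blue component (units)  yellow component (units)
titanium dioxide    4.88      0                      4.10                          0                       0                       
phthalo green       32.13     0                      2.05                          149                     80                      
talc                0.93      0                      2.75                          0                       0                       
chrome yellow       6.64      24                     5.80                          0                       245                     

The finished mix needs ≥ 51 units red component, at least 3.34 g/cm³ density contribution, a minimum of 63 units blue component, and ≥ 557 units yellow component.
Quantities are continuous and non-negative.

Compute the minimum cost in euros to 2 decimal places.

€27.76

Let x1 = kg of titanium dioxide, x2 = kg of phthalo green, x3 = kg of talc, x4 = kg of chrome yellow.
Minimize 4.88x1 + 32.13x2 + 0.93x3 + 6.64x4 s.t.:
  24x4 ≥ 51   (red component)
  4.1x1 + 2.05x2 + 2.75x3 + 5.8x4 ≥ 3.34   (density contribution)
  149x2 ≥ 63   (blue component)
  80x2 + 245x4 ≥ 557   (yellow component)
  x1, x2, x3, x4 ≥ 0.
The minimum-cost mix takes nothing from titanium dioxide, talc — only phthalo green, chrome yellow. There the blue component and yellow component constraints are tight.
So phthalo green = 0.4228 kg, chrome yellow = 2.135 kg.
Hence cost = 32.13·0.4228 + 6.64·2.135 = €27.7610.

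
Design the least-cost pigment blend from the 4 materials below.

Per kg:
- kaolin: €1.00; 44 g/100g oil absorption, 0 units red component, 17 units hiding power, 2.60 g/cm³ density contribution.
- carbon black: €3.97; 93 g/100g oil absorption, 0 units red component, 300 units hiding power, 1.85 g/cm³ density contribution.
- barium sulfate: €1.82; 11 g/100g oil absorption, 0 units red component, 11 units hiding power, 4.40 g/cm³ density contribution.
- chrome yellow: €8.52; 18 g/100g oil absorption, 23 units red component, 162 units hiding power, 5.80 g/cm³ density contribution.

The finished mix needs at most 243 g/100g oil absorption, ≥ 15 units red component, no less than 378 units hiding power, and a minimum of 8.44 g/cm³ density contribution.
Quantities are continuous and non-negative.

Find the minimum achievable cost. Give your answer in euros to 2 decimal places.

Let x1 = kg of kaolin, x2 = kg of carbon black, x3 = kg of barium sulfate, x4 = kg of chrome yellow.
Minimise 1x1 + 3.97x2 + 1.82x3 + 8.52x4 s.t.:
  44x1 + 93x2 + 11x3 + 18x4 ≤ 243   (oil absorption)
  23x4 ≥ 15   (red component)
  17x1 + 300x2 + 11x3 + 162x4 ≥ 378   (hiding power)
  2.6x1 + 1.85x2 + 4.4x3 + 5.8x4 ≥ 8.44   (density contribution)
  x1, x2, x3, x4 ≥ 0.
At the optimum only kaolin, carbon black, chrome yellow are positive (barium sulfate = 0). The red component, hiding power, density contribution requirements are met with equality.
So kaolin = 1.193 kg, carbon black = 0.8402 kg, chrome yellow = 0.6522 kg.
Objective = 1·1.193 + 3.97·0.8402 + 8.52·0.6522 = 10.0853.

€10.09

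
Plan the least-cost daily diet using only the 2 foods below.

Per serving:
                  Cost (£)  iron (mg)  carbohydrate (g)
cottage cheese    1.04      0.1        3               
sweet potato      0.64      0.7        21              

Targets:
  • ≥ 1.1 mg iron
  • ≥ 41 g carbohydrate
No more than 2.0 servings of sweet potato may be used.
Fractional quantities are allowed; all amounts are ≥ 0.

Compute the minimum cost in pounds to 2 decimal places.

£1.25

Let x1 = servings of cottage cheese, x2 = servings of sweet potato.
min 1.04x1 + 0.64x2 subject to:
  0.1x1 + 0.7x2 ≥ 1.1   (iron)
  3x1 + 21x2 ≥ 41   (carbohydrate)
  x2 ≤ 2
  x1, x2 ≥ 0.
The minimum-cost mix takes nothing from cottage cheese — only sweet potato. Binding constraint: carbohydrate.
Optimal quantities: sweet potato = 1.952 servings.
Hence cost = 0.64·1.952 = £1.2493.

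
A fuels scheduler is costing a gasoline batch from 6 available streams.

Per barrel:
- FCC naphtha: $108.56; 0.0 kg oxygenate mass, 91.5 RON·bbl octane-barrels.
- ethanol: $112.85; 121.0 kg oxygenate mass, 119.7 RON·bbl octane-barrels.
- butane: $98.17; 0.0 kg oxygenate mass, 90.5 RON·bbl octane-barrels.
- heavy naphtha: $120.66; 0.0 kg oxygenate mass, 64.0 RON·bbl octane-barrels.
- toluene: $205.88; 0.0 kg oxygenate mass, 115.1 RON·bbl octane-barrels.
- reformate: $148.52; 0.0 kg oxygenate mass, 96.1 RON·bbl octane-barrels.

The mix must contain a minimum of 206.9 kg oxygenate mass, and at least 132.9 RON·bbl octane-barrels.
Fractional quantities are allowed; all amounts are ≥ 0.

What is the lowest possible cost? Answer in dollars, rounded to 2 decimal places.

$192.96

Treat it as an LP. Let x1 = barrels of FCC naphtha, x2 = barrels of ethanol, x3 = barrels of butane, x4 = barrels of heavy naphtha, x5 = barrels of toluene, x6 = barrels of reformate.
Minimise 108.56x1 + 112.85x2 + 98.17x3 + 120.66x4 + 205.88x5 + 148.52x6 subject to:
  121x2 ≥ 206.9   (oxygenate mass)
  91.5x1 + 119.7x2 + 90.5x3 + 64x4 + 115.1x5 + 96.1x6 ≥ 132.9   (octane-barrels)
  x1, x2, x3, x4, x5, x6 ≥ 0.
The optimal basis is {ethanol}; FCC naphtha, butane, heavy naphtha, toluene, reformate drop out. The oxygenate mass requirement is met with equality.
That vertex is x2 = 1.7099.
Objective = 112.85·1.7099 = 192.9622.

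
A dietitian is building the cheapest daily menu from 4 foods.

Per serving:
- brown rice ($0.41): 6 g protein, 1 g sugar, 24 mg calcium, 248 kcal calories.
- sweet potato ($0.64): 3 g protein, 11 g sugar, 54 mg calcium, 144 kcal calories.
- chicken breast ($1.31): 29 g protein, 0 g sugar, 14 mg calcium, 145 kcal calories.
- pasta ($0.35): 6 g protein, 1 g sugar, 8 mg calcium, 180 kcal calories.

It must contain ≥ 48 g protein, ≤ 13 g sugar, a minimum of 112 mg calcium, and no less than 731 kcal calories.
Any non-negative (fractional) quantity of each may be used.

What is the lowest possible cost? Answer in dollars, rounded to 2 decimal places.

Treat it as an LP. Let x1 = servings of brown rice, x2 = servings of sweet potato, x3 = servings of chicken breast, x4 = servings of pasta.
Minimize 0.41x1 + 0.64x2 + 1.31x3 + 0.35x4 with:
  6x1 + 3x2 + 29x3 + 6x4 ≥ 48   (protein)
  1x1 + 11x2 + 1x4 ≤ 13   (sugar)
  24x1 + 54x2 + 14x3 + 8x4 ≥ 112   (calcium)
  248x1 + 144x2 + 145x3 + 180x4 ≥ 731   (calories)
  x1, x2, x3, x4 ≥ 0.
The minimum-cost mix takes nothing from sweet potato, pasta — only brown rice, chicken breast. Binding constraints: protein and calcium.
Optimal quantities: brown rice = 4.209 servings, chicken breast = 0.7843 servings.
Hence cost = 0.41·4.209 + 1.31·0.7843 = $2.7531.

$2.75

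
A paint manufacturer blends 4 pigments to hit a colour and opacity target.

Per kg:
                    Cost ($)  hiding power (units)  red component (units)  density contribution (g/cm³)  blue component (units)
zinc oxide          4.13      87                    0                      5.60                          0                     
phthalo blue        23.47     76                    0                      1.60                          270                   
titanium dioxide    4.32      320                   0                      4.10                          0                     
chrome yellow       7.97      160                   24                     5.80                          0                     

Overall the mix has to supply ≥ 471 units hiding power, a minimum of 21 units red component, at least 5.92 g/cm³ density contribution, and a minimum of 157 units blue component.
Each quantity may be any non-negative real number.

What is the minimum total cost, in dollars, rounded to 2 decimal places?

Set it up as a linear program. Let x1 = kg of zinc oxide, x2 = kg of phthalo blue, x3 = kg of titanium dioxide, x4 = kg of chrome yellow.
Minimize 4.13x1 + 23.47x2 + 4.32x3 + 7.97x4 s.t.:
  87x1 + 76x2 + 320x3 + 160x4 ≥ 471   (hiding power)
  24x4 ≥ 21   (red component)
  5.6x1 + 1.6x2 + 4.1x3 + 5.8x4 ≥ 5.92   (density contribution)
  270x2 ≥ 157   (blue component)
  x1, x2, x3, x4 ≥ 0.
The optimal basis is {phthalo blue, titanium dioxide, chrome yellow}; zinc oxide drops out. Binding constraints: hiding power, red component, blue component.
That vertex is x2 = 0.5815, x3 = 0.8963, x4 = 0.875.
Hence cost = 23.47·0.5815 + 4.32·0.8963 + 7.97·0.875 = $24.4936.

$24.49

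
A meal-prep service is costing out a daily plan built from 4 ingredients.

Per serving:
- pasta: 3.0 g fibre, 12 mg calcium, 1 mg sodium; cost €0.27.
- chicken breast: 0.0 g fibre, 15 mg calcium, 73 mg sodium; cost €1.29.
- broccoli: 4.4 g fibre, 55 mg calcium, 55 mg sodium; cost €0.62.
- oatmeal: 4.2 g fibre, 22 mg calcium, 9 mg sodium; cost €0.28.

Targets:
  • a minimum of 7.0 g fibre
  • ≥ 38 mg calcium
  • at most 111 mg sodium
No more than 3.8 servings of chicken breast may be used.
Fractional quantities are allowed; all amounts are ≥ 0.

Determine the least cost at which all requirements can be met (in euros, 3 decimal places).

This is a linear program. Let x1 = servings of pasta, x2 = servings of chicken breast, x3 = servings of broccoli, x4 = servings of oatmeal.
min 0.27x1 + 1.29x2 + 0.62x3 + 0.28x4 subject to:
  3x1 + 4.4x3 + 4.2x4 ≥ 7   (fibre)
  12x1 + 15x2 + 55x3 + 22x4 ≥ 38   (calcium)
  1x1 + 73x2 + 55x3 + 9x4 ≤ 111   (sodium)
  x2 ≤ 3.8
  x1, x2, x3, x4 ≥ 0.
The optimal basis is {broccoli, oatmeal}; pasta, chicken breast drop out. The fibre and calcium requirements are met with equality.
So broccoli = 0.04173 servings, oatmeal = 1.623 servings.
Total cost: 0.62·0.04173 + 0.28·1.623 = 0.48031.

€0.480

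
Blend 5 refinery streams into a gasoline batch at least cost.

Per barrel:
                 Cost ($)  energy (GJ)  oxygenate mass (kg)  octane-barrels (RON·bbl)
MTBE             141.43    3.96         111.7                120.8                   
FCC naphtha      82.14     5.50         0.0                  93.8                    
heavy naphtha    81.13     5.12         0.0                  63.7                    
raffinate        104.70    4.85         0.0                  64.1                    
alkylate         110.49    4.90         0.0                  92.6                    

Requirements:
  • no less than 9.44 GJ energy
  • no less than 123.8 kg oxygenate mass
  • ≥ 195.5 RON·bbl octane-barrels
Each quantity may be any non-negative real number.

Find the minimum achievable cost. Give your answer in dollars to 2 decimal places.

$232.19

Treat it as an LP. Let x1 = barrels of MTBE, x2 = barrels of FCC naphtha, x3 = barrels of heavy naphtha, x4 = barrels of raffinate, x5 = barrels of alkylate.
Minimise 141.43x1 + 82.14x2 + 81.13x3 + 104.7x4 + 110.49x5 subject to:
  3.96x1 + 5.5x2 + 5.12x3 + 4.85x4 + 4.9x5 ≥ 9.44   (energy)
  111.7x1 ≥ 123.8   (oxygenate mass)
  120.8x1 + 93.8x2 + 63.7x3 + 64.1x4 + 92.6x5 ≥ 195.5   (octane-barrels)
  x1, x2, x3, x4, x5 ≥ 0.
The optimal basis is {MTBE, FCC naphtha}; heavy naphtha, raffinate, alkylate drop out. The energy and oxygenate mass requirements are met with equality.
That vertex is x1 = 1.10833, x2 = 0.918369.
Cost = 141.43·1.10833 + 82.14·0.918369 = 232.1859.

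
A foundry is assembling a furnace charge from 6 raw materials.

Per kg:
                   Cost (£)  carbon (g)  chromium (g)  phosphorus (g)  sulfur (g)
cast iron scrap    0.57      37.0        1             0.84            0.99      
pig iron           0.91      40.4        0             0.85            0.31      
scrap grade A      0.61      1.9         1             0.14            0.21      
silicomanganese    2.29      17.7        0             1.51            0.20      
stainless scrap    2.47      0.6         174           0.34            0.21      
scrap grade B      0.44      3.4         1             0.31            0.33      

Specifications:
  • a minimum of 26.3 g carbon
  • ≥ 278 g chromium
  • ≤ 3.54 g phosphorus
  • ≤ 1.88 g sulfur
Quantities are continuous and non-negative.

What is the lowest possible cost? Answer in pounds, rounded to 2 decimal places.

£4.33

Let x1 = kg of cast iron scrap, x2 = kg of pig iron, x3 = kg of scrap grade A, x4 = kg of silicomanganese, x5 = kg of stainless scrap, x6 = kg of scrap grade B.
Minimise 0.57x1 + 0.91x2 + 0.61x3 + 2.29x4 + 2.47x5 + 0.44x6 with:
  37x1 + 40.4x2 + 1.9x3 + 17.7x4 + 0.6x5 + 3.4x6 ≥ 26.3   (carbon)
  1x1 + 1x3 + 174x5 + 1x6 ≥ 278   (chromium)
  0.84x1 + 0.85x2 + 0.14x3 + 1.51x4 + 0.34x5 + 0.31x6 ≤ 3.54   (phosphorus)
  0.99x1 + 0.31x2 + 0.21x3 + 0.2x4 + 0.21x5 + 0.33x6 ≤ 1.88   (sulfur)
  x1, x2, x3, x4, x5, x6 ≥ 0.
The minimum-cost mix takes nothing from pig iron, scrap grade A, silicomanganese, scrap grade B — only cast iron scrap, stainless scrap. Binding constraints: carbon and chromium.
So cast iron scrap = 0.685 kg, stainless scrap = 1.594 kg.
Hence cost = 0.57·0.685 + 2.47·1.594 = £4.3276.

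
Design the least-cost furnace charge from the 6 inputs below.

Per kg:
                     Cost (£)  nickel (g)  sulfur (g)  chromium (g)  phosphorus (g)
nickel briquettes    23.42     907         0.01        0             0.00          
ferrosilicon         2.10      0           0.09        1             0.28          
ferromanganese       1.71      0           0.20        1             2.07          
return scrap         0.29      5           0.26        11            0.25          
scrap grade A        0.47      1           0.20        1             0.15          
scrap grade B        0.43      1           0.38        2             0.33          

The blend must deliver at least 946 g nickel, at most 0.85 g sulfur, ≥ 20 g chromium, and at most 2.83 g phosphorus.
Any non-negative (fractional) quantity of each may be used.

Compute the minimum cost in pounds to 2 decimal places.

Let x1 = kg of nickel briquettes, x2 = kg of ferrosilicon, x3 = kg of ferromanganese, x4 = kg of return scrap, x5 = kg of scrap grade A, x6 = kg of scrap grade B.
Minimise 23.42x1 + 2.1x2 + 1.71x3 + 0.29x4 + 0.47x5 + 0.43x6 with:
  907x1 + 5x4 + 1x5 + 1x6 ≥ 946   (nickel)
  0.01x1 + 0.09x2 + 0.2x3 + 0.26x4 + 0.2x5 + 0.38x6 ≤ 0.85   (sulfur)
  1x2 + 1x3 + 11x4 + 1x5 + 2x6 ≥ 20   (chromium)
  0.28x2 + 2.07x3 + 0.25x4 + 0.15x5 + 0.33x6 ≤ 2.83   (phosphorus)
  x1, x2, x3, x4, x5, x6 ≥ 0.
The optimal basis is {nickel briquettes, return scrap}; ferrosilicon, ferromanganese, scrap grade A, scrap grade B drop out. There the nickel and chromium constraints are tight.
That vertex is x1 = 1.033, x4 = 1.818.
Total cost: 23.42·1.033 + 0.29·1.818 = 24.7201.

£24.72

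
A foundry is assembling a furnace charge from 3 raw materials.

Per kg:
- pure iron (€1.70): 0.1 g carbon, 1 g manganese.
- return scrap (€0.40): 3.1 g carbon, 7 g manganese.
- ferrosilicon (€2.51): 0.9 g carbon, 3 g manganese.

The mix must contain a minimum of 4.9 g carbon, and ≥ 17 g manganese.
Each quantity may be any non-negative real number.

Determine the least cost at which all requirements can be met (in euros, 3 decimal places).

€0.971

Let x1 = kg of pure iron, x2 = kg of return scrap, x3 = kg of ferrosilicon.
Minimise 1.7x1 + 0.4x2 + 2.51x3 s.t.:
  0.1x1 + 3.1x2 + 0.9x3 ≥ 4.9   (carbon)
  1x1 + 7x2 + 3x3 ≥ 17   (manganese)
  x1, x2, x3 ≥ 0.
At the optimum only return scrap is positive (pure iron, ferrosilicon = 0). There the manganese constraint is tight.
Solving gives x2 = 2.4286.
Total cost: 0.4·2.4286 = 0.97144.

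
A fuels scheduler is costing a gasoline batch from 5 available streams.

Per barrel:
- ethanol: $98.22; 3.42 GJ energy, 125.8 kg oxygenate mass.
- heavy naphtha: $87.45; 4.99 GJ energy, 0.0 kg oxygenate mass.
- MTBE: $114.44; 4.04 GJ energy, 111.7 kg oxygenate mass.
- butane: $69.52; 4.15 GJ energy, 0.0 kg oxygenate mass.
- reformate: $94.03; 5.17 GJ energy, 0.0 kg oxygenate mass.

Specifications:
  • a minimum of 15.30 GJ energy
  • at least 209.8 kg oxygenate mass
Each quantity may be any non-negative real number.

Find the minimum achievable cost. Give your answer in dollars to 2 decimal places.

$324.56

Let x1 = barrels of ethanol, x2 = barrels of heavy naphtha, x3 = barrels of MTBE, x4 = barrels of butane, x5 = barrels of reformate.
min 98.22x1 + 87.45x2 + 114.44x3 + 69.52x4 + 94.03x5 s.t.:
  3.42x1 + 4.99x2 + 4.04x3 + 4.15x4 + 5.17x5 ≥ 15.3   (energy)
  125.8x1 + 111.7x3 ≥ 209.8   (oxygenate mass)
  x1, x2, x3, x4, x5 ≥ 0.
The minimum-cost mix takes nothing from heavy naphtha, MTBE, reformate — only ethanol, butane. The energy and oxygenate mass requirements are met with equality.
So ethanol = 1.668 barrels, butane = 2.312 barrels.
Objective = 98.22·1.668 + 69.52·2.312 = 324.5612.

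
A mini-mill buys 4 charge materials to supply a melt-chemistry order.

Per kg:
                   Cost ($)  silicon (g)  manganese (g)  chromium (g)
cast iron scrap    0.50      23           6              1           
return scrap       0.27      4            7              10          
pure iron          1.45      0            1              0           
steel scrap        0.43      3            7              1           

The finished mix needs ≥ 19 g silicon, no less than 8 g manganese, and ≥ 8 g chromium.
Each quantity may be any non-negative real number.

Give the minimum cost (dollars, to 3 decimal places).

$0.547

Set it up as a linear program. Let x1 = kg of cast iron scrap, x2 = kg of return scrap, x3 = kg of pure iron, x4 = kg of steel scrap.
Minimize 0.5x1 + 0.27x2 + 1.45x3 + 0.43x4 subject to:
  23x1 + 4x2 + 3x4 ≥ 19   (silicon)
  6x1 + 7x2 + 1x3 + 7x4 ≥ 8   (manganese)
  1x1 + 10x2 + 1x4 ≥ 8   (chromium)
  x1, x2, x3, x4 ≥ 0.
The cheapest feasible vertex uses only cast iron scrap, return scrap; pure iron, steel scrap are not used. There the silicon and chromium constraints are tight.
So cast iron scrap = 0.6991 kg, return scrap = 0.7301 kg.
Objective = 0.5·0.6991 + 0.27·0.7301 = 0.54668.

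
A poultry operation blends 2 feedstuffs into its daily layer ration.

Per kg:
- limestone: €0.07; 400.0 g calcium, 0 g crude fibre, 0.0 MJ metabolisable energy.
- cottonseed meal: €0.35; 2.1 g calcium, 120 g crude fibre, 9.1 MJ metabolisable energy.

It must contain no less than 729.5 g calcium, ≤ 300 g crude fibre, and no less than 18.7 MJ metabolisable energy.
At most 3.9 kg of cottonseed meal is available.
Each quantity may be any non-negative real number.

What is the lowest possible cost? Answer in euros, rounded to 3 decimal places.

Treat it as an LP. Let x1 = kg of limestone, x2 = kg of cottonseed meal.
min 0.07x1 + 0.35x2 with:
  400x1 + 2.1x2 ≥ 729.5   (calcium)
  120x2 ≤ 300   (crude fibre)
  9.1x2 ≥ 18.7   (metabolisable energy)
  x2 ≤ 3.9
  x1, x2 ≥ 0.
Both inputs are positive at the optimum. There the calcium and metabolisable energy constraints are tight.
Optimal quantities: limestone = 1.813 kg, cottonseed meal = 2.055 kg.
Cost = 0.07·1.813 + 0.35·2.055 = 0.84616.

€0.846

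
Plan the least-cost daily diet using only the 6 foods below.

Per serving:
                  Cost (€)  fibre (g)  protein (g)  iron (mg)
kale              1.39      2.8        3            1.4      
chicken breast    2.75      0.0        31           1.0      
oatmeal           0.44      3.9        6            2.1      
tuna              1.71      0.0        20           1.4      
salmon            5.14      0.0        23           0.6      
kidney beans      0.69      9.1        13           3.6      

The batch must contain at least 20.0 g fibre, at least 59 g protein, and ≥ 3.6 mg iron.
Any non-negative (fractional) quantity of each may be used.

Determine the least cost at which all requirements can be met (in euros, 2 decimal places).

€3.13

Set it up as a linear program. Let x1 = servings of kale, x2 = servings of chicken breast, x3 = servings of oatmeal, x4 = servings of tuna, x5 = servings of salmon, x6 = servings of kidney beans.
Minimize 1.39x1 + 2.75x2 + 0.44x3 + 1.71x4 + 5.14x5 + 0.69x6 subject to:
  2.8x1 + 3.9x3 + 9.1x6 ≥ 20   (fibre)
  3x1 + 31x2 + 6x3 + 20x4 + 23x5 + 13x6 ≥ 59   (protein)
  1.4x1 + 1x2 + 2.1x3 + 1.4x4 + 0.6x5 + 3.6x6 ≥ 3.6   (iron)
  x1, x2, x3, x4, x5, x6 ≥ 0.
The optimal basis is {kidney beans}; kale, chicken breast, oatmeal, tuna, salmon drop out. The protein requirement is met with equality.
Solving gives x6 = 4.538.
Total cost: 0.69·4.538 = 3.1312.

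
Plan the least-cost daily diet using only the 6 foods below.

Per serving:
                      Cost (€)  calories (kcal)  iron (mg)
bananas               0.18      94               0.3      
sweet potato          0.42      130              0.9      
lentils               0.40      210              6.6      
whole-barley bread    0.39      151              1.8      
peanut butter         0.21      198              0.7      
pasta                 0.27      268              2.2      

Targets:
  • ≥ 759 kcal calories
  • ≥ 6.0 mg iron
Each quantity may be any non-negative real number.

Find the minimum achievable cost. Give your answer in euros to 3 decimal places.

This is a linear program. Let x1 = servings of bananas, x2 = servings of sweet potato, x3 = servings of lentils, x4 = servings of whole-barley bread, x5 = servings of peanut butter, x6 = servings of pasta.
Minimize 0.18x1 + 0.42x2 + 0.4x3 + 0.39x4 + 0.21x5 + 0.27x6 subject to:
  94x1 + 130x2 + 210x3 + 151x4 + 198x5 + 268x6 ≥ 759   (calories)
  0.3x1 + 0.9x2 + 6.6x3 + 1.8x4 + 0.7x5 + 2.2x6 ≥ 6   (iron)
  x1, x2, x3, x4, x5, x6 ≥ 0.
The minimum-cost mix takes nothing from bananas, sweet potato, lentils, whole-barley bread, peanut butter — only pasta. The calories requirement is met with equality.
Solving gives x6 = 2.832.
Hence cost = 0.27·2.832 = €0.76464.

€0.765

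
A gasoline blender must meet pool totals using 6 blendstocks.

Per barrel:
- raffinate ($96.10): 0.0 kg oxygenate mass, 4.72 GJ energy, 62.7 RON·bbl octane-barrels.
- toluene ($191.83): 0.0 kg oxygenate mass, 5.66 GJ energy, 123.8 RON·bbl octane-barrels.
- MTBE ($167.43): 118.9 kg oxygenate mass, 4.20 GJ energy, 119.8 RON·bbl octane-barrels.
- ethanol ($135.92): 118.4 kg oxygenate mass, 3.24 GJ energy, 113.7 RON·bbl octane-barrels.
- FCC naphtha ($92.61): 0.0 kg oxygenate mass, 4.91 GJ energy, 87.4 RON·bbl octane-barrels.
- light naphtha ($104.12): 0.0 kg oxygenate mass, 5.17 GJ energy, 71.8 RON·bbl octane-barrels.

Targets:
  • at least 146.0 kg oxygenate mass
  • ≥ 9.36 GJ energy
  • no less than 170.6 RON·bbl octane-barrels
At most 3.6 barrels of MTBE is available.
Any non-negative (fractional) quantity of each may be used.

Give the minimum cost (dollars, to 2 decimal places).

Treat it as an LP. Let x1 = barrels of raffinate, x2 = barrels of toluene, x3 = barrels of MTBE, x4 = barrels of ethanol, x5 = barrels of FCC naphtha, x6 = barrels of light naphtha.
Minimize 96.1x1 + 191.83x2 + 167.43x3 + 135.92x4 + 92.61x5 + 104.12x6 with:
  118.9x3 + 118.4x4 ≥ 146   (oxygenate mass)
  4.72x1 + 5.66x2 + 4.2x3 + 3.24x4 + 4.91x5 + 5.17x6 ≥ 9.36   (energy)
  62.7x1 + 123.8x2 + 119.8x3 + 113.7x4 + 87.4x5 + 71.8x6 ≥ 170.6   (octane-barrels)
  x3 ≤ 3.6
  x1, x2, x3, x4, x5, x6 ≥ 0.
At the optimum only ethanol, FCC naphtha are positive (raffinate, toluene, MTBE, light naphtha = 0). There the oxygenate mass and energy constraints are tight.
Optimal quantities: ethanol = 1.2331 barrels, FCC naphtha = 1.0926 barrels.
Total cost: 135.92·1.2331 + 92.61·1.0926 = 268.7886.

$268.79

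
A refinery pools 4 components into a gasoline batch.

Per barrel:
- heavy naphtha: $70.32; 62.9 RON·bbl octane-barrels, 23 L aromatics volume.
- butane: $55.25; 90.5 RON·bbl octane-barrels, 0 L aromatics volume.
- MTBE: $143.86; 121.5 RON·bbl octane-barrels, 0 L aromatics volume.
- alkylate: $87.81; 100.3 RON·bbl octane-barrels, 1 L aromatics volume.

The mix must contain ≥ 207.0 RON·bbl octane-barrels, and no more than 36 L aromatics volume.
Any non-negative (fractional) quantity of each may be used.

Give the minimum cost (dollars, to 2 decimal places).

Let x1 = barrels of heavy naphtha, x2 = barrels of butane, x3 = barrels of MTBE, x4 = barrels of alkylate.
min 70.32x1 + 55.25x2 + 143.86x3 + 87.81x4 s.t.:
  62.9x1 + 90.5x2 + 121.5x3 + 100.3x4 ≥ 207   (octane-barrels)
  23x1 + 1x4 ≤ 36   (aromatics volume)
  x1, x2, x3, x4 ≥ 0.
At the optimum only butane is positive (heavy naphtha, MTBE, alkylate = 0). The octane-barrels requirement is met with equality.
Optimal quantities: butane = 2.2873 barrels.
Total cost: 55.25·2.2873 = 126.3733.

$126.37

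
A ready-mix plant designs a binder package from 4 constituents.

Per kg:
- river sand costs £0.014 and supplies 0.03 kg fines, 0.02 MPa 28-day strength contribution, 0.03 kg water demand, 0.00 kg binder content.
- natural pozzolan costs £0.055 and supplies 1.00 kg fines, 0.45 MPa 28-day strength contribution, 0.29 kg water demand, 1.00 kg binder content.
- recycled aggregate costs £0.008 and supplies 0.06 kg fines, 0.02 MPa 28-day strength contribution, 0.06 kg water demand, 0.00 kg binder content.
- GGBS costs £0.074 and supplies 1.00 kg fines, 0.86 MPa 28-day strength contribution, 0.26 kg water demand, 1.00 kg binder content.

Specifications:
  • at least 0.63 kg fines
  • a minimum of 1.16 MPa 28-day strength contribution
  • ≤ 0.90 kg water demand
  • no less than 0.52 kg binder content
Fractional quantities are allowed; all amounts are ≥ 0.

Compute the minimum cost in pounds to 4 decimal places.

£0.0998

Let x1 = kg of river sand, x2 = kg of natural pozzolan, x3 = kg of recycled aggregate, x4 = kg of GGBS.
Minimize 0.014x1 + 0.055x2 + 0.008x3 + 0.074x4 with:
  0.03x1 + 1x2 + 0.06x3 + 1x4 ≥ 0.63   (fines)
  0.02x1 + 0.45x2 + 0.02x3 + 0.86x4 ≥ 1.16   (28-day strength contribution)
  0.03x1 + 0.29x2 + 0.06x3 + 0.26x4 ≤ 0.9   (water demand)
  1x2 + 1x4 ≥ 0.52   (binder content)
  x1, x2, x3, x4 ≥ 0.
The minimum-cost mix takes nothing from river sand, natural pozzolan, recycled aggregate — only GGBS. The 28-day strength contribution requirement is met with equality.
That vertex is x4 = 1.349.
Cost = 0.074·1.349 = 0.099826.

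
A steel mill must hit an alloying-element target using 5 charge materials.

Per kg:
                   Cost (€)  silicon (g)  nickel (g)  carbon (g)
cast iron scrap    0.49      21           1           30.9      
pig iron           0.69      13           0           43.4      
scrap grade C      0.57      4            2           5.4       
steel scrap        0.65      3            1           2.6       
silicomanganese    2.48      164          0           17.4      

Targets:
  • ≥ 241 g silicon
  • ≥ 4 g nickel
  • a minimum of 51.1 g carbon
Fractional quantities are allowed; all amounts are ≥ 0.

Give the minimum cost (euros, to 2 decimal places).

Let x1 = kg of cast iron scrap, x2 = kg of pig iron, x3 = kg of scrap grade C, x4 = kg of steel scrap, x5 = kg of silicomanganese.
Minimize 0.49x1 + 0.69x2 + 0.57x3 + 0.65x4 + 2.48x5 with:
  21x1 + 13x2 + 4x3 + 3x4 + 164x5 ≥ 241   (silicon)
  1x1 + 2x3 + 1x4 ≥ 4   (nickel)
  30.9x1 + 43.4x2 + 5.4x3 + 2.6x4 + 17.4x5 ≥ 51.1   (carbon)
  x1, x2, x3, x4, x5 ≥ 0.
The optimal basis is {cast iron scrap, silicomanganese}; pig iron, scrap grade C, steel scrap drop out. There the silicon and nickel constraints are tight.
Optimal quantities: cast iron scrap = 4 kg, silicomanganese = 0.9573 kg.
Objective = 0.49·4 + 2.48·0.9573 = 4.3341.

€4.33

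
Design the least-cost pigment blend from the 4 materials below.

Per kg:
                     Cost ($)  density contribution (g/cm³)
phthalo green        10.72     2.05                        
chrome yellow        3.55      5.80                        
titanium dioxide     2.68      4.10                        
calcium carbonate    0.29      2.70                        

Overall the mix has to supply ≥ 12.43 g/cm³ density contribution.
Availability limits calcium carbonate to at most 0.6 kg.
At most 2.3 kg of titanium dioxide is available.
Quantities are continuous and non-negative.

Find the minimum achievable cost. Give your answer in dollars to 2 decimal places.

$6.79

Let x1 = kg of phthalo green, x2 = kg of chrome yellow, x3 = kg of titanium dioxide, x4 = kg of calcium carbonate.
Minimise 10.72x1 + 3.55x2 + 2.68x3 + 0.29x4 subject to:
  2.05x1 + 5.8x2 + 4.1x3 + 2.7x4 ≥ 12.43   (density contribution)
  x4 ≤ 0.6
  x3 ≤ 2.3
  x1, x2, x3, x4 ≥ 0.
At the optimum only chrome yellow, calcium carbonate are positive (phthalo green, titanium dioxide = 0). The density contribution and the calcium carbonate cap requirements are met with equality.
So chrome yellow = 1.864 kg, calcium carbonate = 0.6 kg.
Total cost: 3.55·1.864 + 0.29·0.6 = 6.7912.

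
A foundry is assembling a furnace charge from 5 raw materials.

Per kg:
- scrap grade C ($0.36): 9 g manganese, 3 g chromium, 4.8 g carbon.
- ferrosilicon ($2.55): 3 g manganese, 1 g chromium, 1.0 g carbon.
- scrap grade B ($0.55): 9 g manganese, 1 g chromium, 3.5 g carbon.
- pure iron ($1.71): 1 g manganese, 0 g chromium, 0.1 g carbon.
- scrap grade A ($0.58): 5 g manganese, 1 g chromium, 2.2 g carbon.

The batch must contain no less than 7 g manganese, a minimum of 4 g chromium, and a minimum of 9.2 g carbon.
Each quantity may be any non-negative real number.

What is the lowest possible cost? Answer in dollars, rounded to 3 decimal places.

This is a linear program. Let x1 = kg of scrap grade C, x2 = kg of ferrosilicon, x3 = kg of scrap grade B, x4 = kg of pure iron, x5 = kg of scrap grade A.
Minimize 0.36x1 + 2.55x2 + 0.55x3 + 1.71x4 + 0.58x5 subject to:
  9x1 + 3x2 + 9x3 + 1x4 + 5x5 ≥ 7   (manganese)
  3x1 + 1x2 + 1x3 + 1x5 ≥ 4   (chromium)
  4.8x1 + 1x2 + 3.5x3 + 0.1x4 + 2.2x5 ≥ 9.2   (carbon)
  x1, x2, x3, x4, x5 ≥ 0.
The minimum-cost mix takes nothing from ferrosilicon, scrap grade B, pure iron, scrap grade A — only scrap grade C. There the carbon constraint is tight.
So scrap grade C = 1.917 kg.
Total cost: 0.36·1.917 = 0.69012.

$0.690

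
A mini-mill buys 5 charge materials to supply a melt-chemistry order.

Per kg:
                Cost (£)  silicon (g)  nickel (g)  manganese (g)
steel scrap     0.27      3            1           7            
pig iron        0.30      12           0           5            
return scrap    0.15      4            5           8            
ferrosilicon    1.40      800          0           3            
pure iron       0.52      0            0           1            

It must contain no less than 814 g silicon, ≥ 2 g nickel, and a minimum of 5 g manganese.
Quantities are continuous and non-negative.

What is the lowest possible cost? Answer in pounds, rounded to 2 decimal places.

£1.48

Set it up as a linear program. Let x1 = kg of steel scrap, x2 = kg of pig iron, x3 = kg of return scrap, x4 = kg of ferrosilicon, x5 = kg of pure iron.
Minimize 0.27x1 + 0.3x2 + 0.15x3 + 1.4x4 + 0.52x5 subject to:
  3x1 + 12x2 + 4x3 + 800x4 ≥ 814   (silicon)
  1x1 + 5x3 ≥ 2   (nickel)
  7x1 + 5x2 + 8x3 + 3x4 + 1x5 ≥ 5   (manganese)
  x1, x2, x3, x4, x5 ≥ 0.
At the optimum only return scrap, ferrosilicon are positive (steel scrap, pig iron, pure iron = 0). There the silicon and nickel constraints are tight.
Optimal quantities: return scrap = 0.4 kg, ferrosilicon = 1.016 kg.
Hence cost = 0.15·0.4 + 1.4·1.016 = £1.4824.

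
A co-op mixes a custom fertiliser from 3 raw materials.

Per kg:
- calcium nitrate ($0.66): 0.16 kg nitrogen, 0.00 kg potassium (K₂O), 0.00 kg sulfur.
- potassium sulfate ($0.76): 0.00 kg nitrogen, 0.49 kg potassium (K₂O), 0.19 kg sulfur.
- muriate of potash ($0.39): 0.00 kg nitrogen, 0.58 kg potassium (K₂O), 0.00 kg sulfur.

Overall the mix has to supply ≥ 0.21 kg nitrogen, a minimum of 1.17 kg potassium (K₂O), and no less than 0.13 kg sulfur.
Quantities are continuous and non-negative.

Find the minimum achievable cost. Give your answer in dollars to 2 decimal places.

Let x1 = kg of calcium nitrate, x2 = kg of potassium sulfate, x3 = kg of muriate of potash.
Minimise 0.66x1 + 0.76x2 + 0.39x3 subject to:
  0.16x1 ≥ 0.21   (nitrogen)
  0.49x2 + 0.58x3 ≥ 1.17   (potassium (K₂O))
  0.19x2 ≥ 0.13   (sulfur)
  x1, x2, x3 ≥ 0.
The optimal mix uses every input. Binding constraints: nitrogen, potassium (K₂O), sulfur.
Optimal quantities: calcium nitrate = 1.312 kg, potassium sulfate = 0.6842 kg, muriate of potash = 1.439 kg.
Total cost: 0.66·1.312 + 0.76·0.6842 + 0.39·1.439 = 1.9471.

$1.95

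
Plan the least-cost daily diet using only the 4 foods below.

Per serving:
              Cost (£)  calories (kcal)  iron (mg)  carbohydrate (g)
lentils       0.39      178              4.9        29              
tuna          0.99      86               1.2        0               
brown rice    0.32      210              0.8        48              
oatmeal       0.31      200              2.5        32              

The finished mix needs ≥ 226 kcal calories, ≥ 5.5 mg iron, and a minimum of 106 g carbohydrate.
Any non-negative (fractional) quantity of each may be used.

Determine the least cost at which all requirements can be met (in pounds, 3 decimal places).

Let x1 = servings of lentils, x2 = servings of tuna, x3 = servings of brown rice, x4 = servings of oatmeal.
min 0.39x1 + 0.99x2 + 0.32x3 + 0.31x4 s.t.:
  178x1 + 86x2 + 210x3 + 200x4 ≥ 226   (calories)
  4.9x1 + 1.2x2 + 0.8x3 + 2.5x4 ≥ 5.5   (iron)
  29x1 + 48x3 + 32x4 ≥ 106   (carbohydrate)
  x1, x2, x3, x4 ≥ 0.
The minimum-cost mix takes nothing from tuna, oatmeal — only lentils, brown rice. There the iron and carbohydrate constraints are tight.
That vertex is x1 = 0.8453, x3 = 1.698.
Cost = 0.39·0.8453 + 0.32·1.698 = 0.87303.

£0.873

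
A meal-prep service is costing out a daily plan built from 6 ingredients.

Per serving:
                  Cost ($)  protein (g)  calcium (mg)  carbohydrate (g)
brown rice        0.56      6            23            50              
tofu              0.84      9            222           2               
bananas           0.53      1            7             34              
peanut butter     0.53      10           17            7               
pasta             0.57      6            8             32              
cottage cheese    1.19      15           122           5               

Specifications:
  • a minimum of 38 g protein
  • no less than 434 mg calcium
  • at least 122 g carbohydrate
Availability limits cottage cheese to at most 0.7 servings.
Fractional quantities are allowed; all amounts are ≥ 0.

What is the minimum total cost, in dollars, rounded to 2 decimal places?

$3.15

Let x1 = servings of brown rice, x2 = servings of tofu, x3 = servings of bananas, x4 = servings of peanut butter, x5 = servings of pasta, x6 = servings of cottage cheese.
min 0.56x1 + 0.84x2 + 0.53x3 + 0.53x4 + 0.57x5 + 1.19x6 with:
  6x1 + 9x2 + 1x3 + 10x4 + 6x5 + 15x6 ≥ 38   (protein)
  23x1 + 222x2 + 7x3 + 17x4 + 8x5 + 122x6 ≥ 434   (calcium)
  50x1 + 2x2 + 34x3 + 7x4 + 32x5 + 5x6 ≥ 122   (carbohydrate)
  x6 ≤ 0.7
  x1, x2, x3, x4, x5, x6 ≥ 0.
The cheapest feasible vertex uses only brown rice, tofu, peanut butter; bananas, pasta, cottage cheese are not used. There the protein, calcium, carbohydrate constraints are tight.
That vertex is x1 = 2.238, x2 = 1.649, x4 = 0.9737.
Cost = 0.56·2.238 + 0.84·1.649 + 0.53·0.9737 = 3.1545.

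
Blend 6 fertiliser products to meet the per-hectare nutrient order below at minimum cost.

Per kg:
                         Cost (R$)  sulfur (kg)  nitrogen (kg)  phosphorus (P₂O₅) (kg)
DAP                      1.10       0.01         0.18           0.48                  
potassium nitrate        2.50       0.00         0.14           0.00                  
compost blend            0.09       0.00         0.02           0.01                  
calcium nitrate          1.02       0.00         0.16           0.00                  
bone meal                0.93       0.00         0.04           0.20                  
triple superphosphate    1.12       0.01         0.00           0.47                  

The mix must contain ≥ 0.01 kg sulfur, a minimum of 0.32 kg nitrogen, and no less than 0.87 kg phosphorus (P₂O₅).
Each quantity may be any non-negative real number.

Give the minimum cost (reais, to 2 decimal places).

Let x1 = kg of DAP, x2 = kg of potassium nitrate, x3 = kg of compost blend, x4 = kg of calcium nitrate, x5 = kg of bone meal, x6 = kg of triple superphosphate.
Minimise 1.1x1 + 2.5x2 + 0.09x3 + 1.02x4 + 0.93x5 + 1.12x6 s.t.:
  0.01x1 + 0.01x6 ≥ 0.01   (sulfur)
  0.18x1 + 0.14x2 + 0.02x3 + 0.16x4 + 0.04x5 ≥ 0.32   (nitrogen)
  0.48x1 + 0.01x3 + 0.2x5 + 0.47x6 ≥ 0.87   (phosphorus (P₂O₅))
  x1, x2, x3, x4, x5, x6 ≥ 0.
The cheapest feasible vertex uses only DAP; potassium nitrate, compost blend, calcium nitrate, bone meal, triple superphosphate are not used. Binding constraint: phosphorus (P₂O₅).
Optimal quantities: DAP = 1.812 kg.
Cost = 1.1·1.812 = 1.9932.

R$1.99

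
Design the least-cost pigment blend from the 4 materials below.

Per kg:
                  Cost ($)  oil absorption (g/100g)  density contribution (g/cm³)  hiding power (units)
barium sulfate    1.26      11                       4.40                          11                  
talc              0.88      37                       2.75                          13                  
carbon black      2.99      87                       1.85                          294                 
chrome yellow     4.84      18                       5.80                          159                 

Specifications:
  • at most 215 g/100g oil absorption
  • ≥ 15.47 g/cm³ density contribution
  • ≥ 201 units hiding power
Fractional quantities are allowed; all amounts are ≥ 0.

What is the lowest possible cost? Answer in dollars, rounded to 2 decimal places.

This is a linear program. Let x1 = kg of barium sulfate, x2 = kg of talc, x3 = kg of carbon black, x4 = kg of chrome yellow.
Minimize 1.26x1 + 0.88x2 + 2.99x3 + 4.84x4 s.t.:
  11x1 + 37x2 + 87x3 + 18x4 ≤ 215   (oil absorption)
  4.4x1 + 2.75x2 + 1.85x3 + 5.8x4 ≥ 15.47   (density contribution)
  11x1 + 13x2 + 294x3 + 159x4 ≥ 201   (hiding power)
  x1, x2, x3, x4 ≥ 0.
The minimum-cost mix takes nothing from talc, chrome yellow — only barium sulfate, carbon black. The density contribution and hiding power requirements are met with equality.
So barium sulfate = 3.28 kg, carbon black = 0.561 kg.
Objective = 1.26·3.28 + 2.99·0.561 = 5.8102.

$5.81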